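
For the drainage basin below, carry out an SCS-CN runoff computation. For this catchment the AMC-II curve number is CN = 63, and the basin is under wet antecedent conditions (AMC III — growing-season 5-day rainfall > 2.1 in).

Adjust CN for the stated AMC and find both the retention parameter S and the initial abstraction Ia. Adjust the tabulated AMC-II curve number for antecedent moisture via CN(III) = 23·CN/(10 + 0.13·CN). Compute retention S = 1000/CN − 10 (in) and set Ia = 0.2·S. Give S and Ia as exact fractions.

S = 3700/1449 in ≈ 2.553 in; Ia = 740/1449 in ≈ 0.511 in

CN(III) from CN(II)=63: (23·63)/(10 + 0.13·63) = 144900/1819 ≈ 79.659
S = 1000/(144900/1819) − 10 = 3700/1449 in ≈ 2.553 in
Ia = 0.2·(3700/1449) = 740/1449 in ≈ 0.511 in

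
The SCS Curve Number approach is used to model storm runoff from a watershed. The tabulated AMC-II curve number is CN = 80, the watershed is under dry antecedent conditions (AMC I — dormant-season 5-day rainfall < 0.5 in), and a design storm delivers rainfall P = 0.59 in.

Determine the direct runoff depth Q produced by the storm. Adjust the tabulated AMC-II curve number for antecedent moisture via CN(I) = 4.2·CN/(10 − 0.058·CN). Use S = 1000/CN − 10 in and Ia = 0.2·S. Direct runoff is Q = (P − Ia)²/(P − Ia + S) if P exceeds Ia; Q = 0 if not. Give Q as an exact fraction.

Adjust CN=80 to AMC I: 4.2·80/(10 − 0.058·80) → 336 ÷ (134/25) = 4200/67 ≈ 62.687
Retention S: 1000/CN − 10 with CN=62.687 → S = 125/21 ≈ 5.952 in
Ia = 0.2·(125/21) = 25/21 in ≈ 1.190 in
P = 0.590 ≤ Ia = 1.190 in: entire storm abstracted, Q = 0.

Q = 0 in ≈ 0.000 in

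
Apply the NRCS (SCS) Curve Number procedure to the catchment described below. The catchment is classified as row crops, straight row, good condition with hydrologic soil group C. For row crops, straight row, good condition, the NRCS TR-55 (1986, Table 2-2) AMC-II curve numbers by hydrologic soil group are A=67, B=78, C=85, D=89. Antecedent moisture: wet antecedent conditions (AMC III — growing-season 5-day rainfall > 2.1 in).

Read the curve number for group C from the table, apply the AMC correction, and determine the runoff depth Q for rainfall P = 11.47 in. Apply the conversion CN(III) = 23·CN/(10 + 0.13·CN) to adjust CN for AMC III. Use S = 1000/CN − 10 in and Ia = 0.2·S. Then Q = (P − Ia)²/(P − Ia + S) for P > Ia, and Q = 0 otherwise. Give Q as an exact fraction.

Q = 195785895529/18473850700 in ≈ 10.598 in

NRCS table: row crops, straight row, good condition, soil group C → CN(II) = 85
CN(III) from CN(II)=85: (23·85)/(10 + 0.13·85) = 39100/421 ≈ 92.874
Retention S: 1000/CN − 10 with CN=92.874 → S = 300/391 ≈ 0.767 in
Initial abstraction Ia = S/5 = (300/391)/5 = 60/391 ≈ 0.153 in
Since P=11.470 > Ia=0.153: effective rainfall P−Ia = 442477/39100 in
Q: (442477/39100)² ÷ (472477/39100) = 195785895529/18473850700 in (≈ 10.598 in)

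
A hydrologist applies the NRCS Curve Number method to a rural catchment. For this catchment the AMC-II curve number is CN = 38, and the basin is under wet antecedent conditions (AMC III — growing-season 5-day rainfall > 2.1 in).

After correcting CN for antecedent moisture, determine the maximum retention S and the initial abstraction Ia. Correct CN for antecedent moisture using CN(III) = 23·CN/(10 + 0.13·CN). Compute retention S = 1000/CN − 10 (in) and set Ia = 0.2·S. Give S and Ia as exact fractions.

S = 3100/437 in ≈ 7.094 in; Ia = 620/437 in ≈ 1.419 in

CN(III) from CN(II)=38: (23·38)/(10 + 0.13·38) = 43700/747 ≈ 58.501
Max retention: S = 1000/(43700/747) − 10 = 3100/437 in (≈ 7.094 in)
Initial abstraction Ia = S/5 = (3100/437)/5 = 620/437 ≈ 1.419 in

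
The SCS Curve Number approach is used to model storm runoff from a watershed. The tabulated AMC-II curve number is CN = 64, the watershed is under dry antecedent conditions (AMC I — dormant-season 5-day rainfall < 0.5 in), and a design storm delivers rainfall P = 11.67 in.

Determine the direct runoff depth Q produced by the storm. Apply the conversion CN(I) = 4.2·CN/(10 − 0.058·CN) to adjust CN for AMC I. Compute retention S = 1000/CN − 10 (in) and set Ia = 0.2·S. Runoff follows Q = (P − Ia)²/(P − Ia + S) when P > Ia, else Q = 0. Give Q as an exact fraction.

Q = 1100401/304675 in ≈ 3.612 in

CN(I) from CN(II)=64: (4.2·64)/(10 − 0.058·64) = 5600/131 ≈ 42.748
Max retention: S = 1000/(5600/131) − 10 = 375/28 in (≈ 13.393 in)
Ia = 0.2·(375/28) = 75/28 in ≈ 2.679 in
Since P=11.670 > Ia=2.679: effective rainfall P−Ia = 3147/350 in
Runoff Q = (P−Ia)²/(P−Ia+S) = (8.991)²/(8.991+13.393) = 1100401/304675 ≈ 3.612 in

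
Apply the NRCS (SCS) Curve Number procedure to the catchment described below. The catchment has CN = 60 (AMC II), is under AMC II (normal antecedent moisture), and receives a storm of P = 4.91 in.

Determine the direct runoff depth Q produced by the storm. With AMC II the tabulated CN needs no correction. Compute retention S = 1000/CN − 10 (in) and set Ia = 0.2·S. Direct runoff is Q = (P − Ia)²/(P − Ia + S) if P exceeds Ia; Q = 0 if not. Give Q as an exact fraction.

Q = 1151329/921900 in ≈ 1.249 in

CN(II) = 60; AMC II needs no correction.
Retention S: 1000/CN − 10 with CN=60.000 → S = 20/3 ≈ 6.667 in
Ia = 0.2S: 0.2·6.667 = 1.333 in (exactly 4/3)
P − Ia = 4.910 − 1.333 = 1073/300 ≈ 3.577 in (> 0, runoff occurs)
Q: (1073/300)² ÷ (3073/300) = 1151329/921900 in (≈ 1.249 in)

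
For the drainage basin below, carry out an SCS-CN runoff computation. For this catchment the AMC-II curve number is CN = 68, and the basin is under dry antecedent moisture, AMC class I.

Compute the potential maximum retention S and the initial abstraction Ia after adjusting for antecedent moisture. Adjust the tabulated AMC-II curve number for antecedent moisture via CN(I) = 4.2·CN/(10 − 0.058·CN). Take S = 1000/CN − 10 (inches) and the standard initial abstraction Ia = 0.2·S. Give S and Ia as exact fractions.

S = 4000/357 in ≈ 11.204 in; Ia = 800/357 in ≈ 2.241 in

Adjust CN=68 to AMC I: 4.2·68/(10 − 0.058·68) → (1428/5) ÷ (757/125) = 35700/757 ≈ 47.160
S = 1000/(35700/757) − 10 = 4000/357 in ≈ 11.204 in
Ia = 0.2·(4000/357) = 800/357 in ≈ 2.241 in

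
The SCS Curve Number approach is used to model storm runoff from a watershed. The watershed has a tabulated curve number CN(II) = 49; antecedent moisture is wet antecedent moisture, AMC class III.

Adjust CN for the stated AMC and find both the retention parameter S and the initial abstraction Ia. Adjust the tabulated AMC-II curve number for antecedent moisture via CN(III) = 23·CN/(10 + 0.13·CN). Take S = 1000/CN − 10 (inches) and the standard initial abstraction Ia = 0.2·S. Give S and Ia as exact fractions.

S = 5100/1127 in ≈ 4.525 in; Ia = 1020/1127 in ≈ 0.905 in

Adjust CN=49 to AMC III: 23·49/(10 + 0.13·49) → 1127 ÷ (1637/100) = 112700/1637 ≈ 68.845
S = 1000/(112700/1637) − 10 = 5100/1127 in ≈ 4.525 in
Ia = 0.2S: 0.2·4.525 = 0.905 in (exactly 1020/1127)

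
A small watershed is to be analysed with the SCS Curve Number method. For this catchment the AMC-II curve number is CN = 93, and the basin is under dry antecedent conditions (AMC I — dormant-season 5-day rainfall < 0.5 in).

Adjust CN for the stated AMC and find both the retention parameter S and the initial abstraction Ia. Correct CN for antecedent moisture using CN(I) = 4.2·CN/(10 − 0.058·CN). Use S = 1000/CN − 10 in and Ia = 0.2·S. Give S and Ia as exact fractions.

Adjust CN=93 to AMC I: 4.2·93/(10 − 0.058·93) → (1953/5) ÷ (2303/500) = 27900/329 ≈ 84.802
Max retention: S = 1000/(27900/329) − 10 = 500/279 in (≈ 1.792 in)
Initial abstraction Ia = S/5 = (500/279)/5 = 100/279 ≈ 0.358 in

S = 500/279 in ≈ 1.792 in; Ia = 100/279 in ≈ 0.358 in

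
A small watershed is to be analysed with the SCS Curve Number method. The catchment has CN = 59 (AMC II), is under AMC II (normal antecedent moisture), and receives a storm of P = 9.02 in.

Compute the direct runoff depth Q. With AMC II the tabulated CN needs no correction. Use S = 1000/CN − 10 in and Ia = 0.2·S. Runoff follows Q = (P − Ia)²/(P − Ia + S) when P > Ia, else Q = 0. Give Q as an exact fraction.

Q = 12357441/3094550 in ≈ 3.993 in

Average conditions: CN = 59 (no AMC adjustment).
Max retention: S = 1000/59 − 10 = 410/59 in (≈ 6.949 in)
Ia = 0.2S: 0.2·6.949 = 1.390 in (exactly 82/59)
P − Ia = 9.020 − 1.390 = 22509/2950 ≈ 7.630 in (> 0, runoff occurs)
Q: (22509/2950)² ÷ (43009/2950) = 12357441/3094550 in (≈ 3.993 in)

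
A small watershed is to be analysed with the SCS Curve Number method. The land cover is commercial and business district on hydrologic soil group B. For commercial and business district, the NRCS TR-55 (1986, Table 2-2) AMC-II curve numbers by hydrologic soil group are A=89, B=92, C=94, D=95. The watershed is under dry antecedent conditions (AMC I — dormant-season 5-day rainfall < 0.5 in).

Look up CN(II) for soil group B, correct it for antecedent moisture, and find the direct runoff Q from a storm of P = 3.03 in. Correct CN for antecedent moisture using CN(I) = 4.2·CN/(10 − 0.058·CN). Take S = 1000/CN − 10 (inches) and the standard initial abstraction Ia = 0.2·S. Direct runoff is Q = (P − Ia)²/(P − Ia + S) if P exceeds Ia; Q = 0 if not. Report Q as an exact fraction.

Q = 15964069801/10932656700 in ≈ 1.460 in

NRCS table: commercial and business district, soil group B → CN(II) = 92
CN(I) from CN(II)=92: (4.2·92)/(10 − 0.058·92) = 48300/583 ≈ 82.847
S = 1000/(48300/583) − 10 = 1000/483 in ≈ 2.070 in
Ia = 0.2S: 0.2·2.070 = 0.414 in (exactly 200/483)
Since P=3.030 > Ia=0.414: effective rainfall P−Ia = 126349/48300 in
Q = (126349/48300)²/((126349/48300) + 1000/483) = (15964069801/2332890000)/(226349/48300) = 15964069801/10932656700 in ≈ 1.460 in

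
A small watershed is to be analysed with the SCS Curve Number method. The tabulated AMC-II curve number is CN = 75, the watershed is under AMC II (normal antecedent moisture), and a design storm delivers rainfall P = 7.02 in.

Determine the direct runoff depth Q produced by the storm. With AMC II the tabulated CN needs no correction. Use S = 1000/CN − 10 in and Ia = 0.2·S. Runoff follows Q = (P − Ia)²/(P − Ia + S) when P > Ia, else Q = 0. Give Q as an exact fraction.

Q = 908209/217950 in ≈ 4.167 in

CN(II) = 75; AMC II needs no correction.
S = 1000/75 − 10 = 10/3 in ≈ 3.333 in
Ia = 0.2S: 0.2·3.333 = 0.667 in (exactly 2/3)
P − Ia = 7.020 − 0.667 = 953/150 ≈ 6.353 in (> 0, runoff occurs)
Q: (953/150)² ÷ (1453/150) = 908209/217950 in (≈ 4.167 in)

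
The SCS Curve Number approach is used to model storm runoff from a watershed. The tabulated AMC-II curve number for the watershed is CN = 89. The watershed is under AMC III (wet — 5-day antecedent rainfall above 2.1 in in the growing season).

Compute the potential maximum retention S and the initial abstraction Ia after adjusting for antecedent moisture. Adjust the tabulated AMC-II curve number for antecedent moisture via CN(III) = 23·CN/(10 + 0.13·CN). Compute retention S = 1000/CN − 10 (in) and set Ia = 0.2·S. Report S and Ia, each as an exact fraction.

Adjust CN=89 to AMC III: 23·89/(10 + 0.13·89) → 2047 ÷ (2157/100) = 204700/2157 ≈ 94.900
Retention S: 1000/CN − 10 with CN=94.900 → S = 1100/2047 ≈ 0.537 in
Ia = 0.2·(1100/2047) = 220/2047 in ≈ 0.107 in

S = 1100/2047 in ≈ 0.537 in; Ia = 220/2047 in ≈ 0.107 in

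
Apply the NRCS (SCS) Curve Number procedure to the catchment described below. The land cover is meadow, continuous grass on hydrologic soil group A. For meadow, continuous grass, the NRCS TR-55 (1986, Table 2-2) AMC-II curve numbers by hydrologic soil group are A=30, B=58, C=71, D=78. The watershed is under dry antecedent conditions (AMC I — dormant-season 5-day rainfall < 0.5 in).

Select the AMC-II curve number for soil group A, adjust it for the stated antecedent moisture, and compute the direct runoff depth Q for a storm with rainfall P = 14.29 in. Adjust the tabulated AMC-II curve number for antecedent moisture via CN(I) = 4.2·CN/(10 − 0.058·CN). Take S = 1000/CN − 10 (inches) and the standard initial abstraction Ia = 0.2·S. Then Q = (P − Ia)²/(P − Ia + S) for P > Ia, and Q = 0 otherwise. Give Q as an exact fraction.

Q = 8185321/47574900 in ≈ 0.172 in

NRCS table: meadow, continuous grass, soil group A → CN(II) = 30
CN(I) from CN(II)=30: (4.2·30)/(10 − 0.058·30) = 900/59 ≈ 15.254
Retention S: 1000/CN − 10 with CN=15.254 → S = 500/9 ≈ 55.556 in
Ia = 0.2·(500/9) = 100/9 in ≈ 11.111 in
P − Ia = 14.290 − 11.111 = 2861/900 ≈ 3.179 in (> 0, runoff occurs)
Runoff Q = (P−Ia)²/(P−Ia+S) = (3.179)²/(3.179+55.556) = 8185321/47574900 ≈ 0.172 in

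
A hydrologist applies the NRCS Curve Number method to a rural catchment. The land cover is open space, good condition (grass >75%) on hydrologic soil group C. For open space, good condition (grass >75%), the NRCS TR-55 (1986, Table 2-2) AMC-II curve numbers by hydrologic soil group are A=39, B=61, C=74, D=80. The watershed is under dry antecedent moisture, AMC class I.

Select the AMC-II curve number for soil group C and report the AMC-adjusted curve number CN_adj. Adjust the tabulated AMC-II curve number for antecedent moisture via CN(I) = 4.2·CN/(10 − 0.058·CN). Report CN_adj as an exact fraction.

NRCS table: open space, good condition (grass >75%), soil group C → CN(II) = 74
Dry (AMC I): CN(I) = 4.2·74/(10 − 0.058·74) = (1554/5)/(1427/250) = 77700/1427 ≈ 54.450

CN_adj = 77700/1427 ≈ 54.450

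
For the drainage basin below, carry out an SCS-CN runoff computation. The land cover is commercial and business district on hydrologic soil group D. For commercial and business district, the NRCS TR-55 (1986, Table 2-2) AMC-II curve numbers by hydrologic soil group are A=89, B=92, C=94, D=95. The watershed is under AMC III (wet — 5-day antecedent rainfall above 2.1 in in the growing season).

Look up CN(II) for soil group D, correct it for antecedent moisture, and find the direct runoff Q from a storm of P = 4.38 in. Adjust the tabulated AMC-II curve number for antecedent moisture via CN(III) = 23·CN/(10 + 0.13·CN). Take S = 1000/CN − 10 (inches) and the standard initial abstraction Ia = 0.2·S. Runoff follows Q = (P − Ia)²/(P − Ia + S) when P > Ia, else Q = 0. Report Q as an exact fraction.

Q = 8968658209/2178510550 in ≈ 4.117 in

NRCS table: commercial and business district, soil group D → CN(II) = 95
Adjust CN=95 to AMC III: 23·95/(10 + 0.13·95) → 2185 ÷ (447/20) = 43700/447 ≈ 97.763
S = 1000/(43700/447) − 10 = 100/437 in ≈ 0.229 in
Ia = 0.2S: 0.2·0.229 = 0.046 in (exactly 20/437)
Excess rainfall: 4.380 − 0.046 = 4.334 in; P > Ia so Q > 0
Runoff Q = (P−Ia)²/(P−Ia+S) = (4.334)²/(4.334+0.229) = 8968658209/2178510550 ≈ 4.117 in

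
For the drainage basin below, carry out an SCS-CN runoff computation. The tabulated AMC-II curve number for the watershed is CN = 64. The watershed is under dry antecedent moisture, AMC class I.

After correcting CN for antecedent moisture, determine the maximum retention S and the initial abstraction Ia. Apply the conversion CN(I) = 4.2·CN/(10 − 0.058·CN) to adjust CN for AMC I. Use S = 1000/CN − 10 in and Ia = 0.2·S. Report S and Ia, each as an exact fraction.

CN(I) from CN(II)=64: (4.2·64)/(10 − 0.058·64) = 5600/131 ≈ 42.748
Max retention: S = 1000/(5600/131) − 10 = 375/28 in (≈ 13.393 in)
Ia = 0.2S: 0.2·13.393 = 2.679 in (exactly 75/28)

S = 375/28 in ≈ 13.393 in; Ia = 75/28 in ≈ 2.679 in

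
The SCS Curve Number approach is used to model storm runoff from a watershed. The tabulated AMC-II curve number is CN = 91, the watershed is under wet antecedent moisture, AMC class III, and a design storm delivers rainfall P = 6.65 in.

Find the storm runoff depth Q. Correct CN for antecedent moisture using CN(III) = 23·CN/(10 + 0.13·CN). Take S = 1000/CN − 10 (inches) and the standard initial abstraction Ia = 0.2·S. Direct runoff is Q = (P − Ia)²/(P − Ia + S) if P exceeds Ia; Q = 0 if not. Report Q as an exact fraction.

CN(III) from CN(II)=91: (23·91)/(10 + 0.13·91) = 209300/2183 ≈ 95.877
S = 1000/(209300/2183) − 10 = 900/2093 in ≈ 0.430 in
Ia = 0.2·(900/2093) = 180/2093 in ≈ 0.086 in
P − Ia = 6.650 − 0.086 = 274769/41860 ≈ 6.564 in (> 0, runoff occurs)
Runoff Q = (P−Ia)²/(P−Ia+S) = (6.564)²/(6.564+0.430) = 75498003361/12255310340 ≈ 6.160 in

Q = 75498003361/12255310340 in ≈ 6.160 in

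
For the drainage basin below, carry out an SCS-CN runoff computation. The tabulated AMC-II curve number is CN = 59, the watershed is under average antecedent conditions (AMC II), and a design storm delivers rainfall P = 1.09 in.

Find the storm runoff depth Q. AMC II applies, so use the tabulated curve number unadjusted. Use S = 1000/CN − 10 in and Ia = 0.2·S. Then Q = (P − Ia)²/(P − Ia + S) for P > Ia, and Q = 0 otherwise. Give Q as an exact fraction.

Average conditions: CN = 59 (no AMC adjustment).
S = 1000/59 − 10 = 410/59 in ≈ 6.949 in
Initial abstraction Ia = S/5 = (410/59)/5 = 82/59 ≈ 1.390 in
P = 1.090 ≤ Ia = 1.390 in: entire storm abstracted, Q = 0.

Q = 0 in ≈ 0.000 in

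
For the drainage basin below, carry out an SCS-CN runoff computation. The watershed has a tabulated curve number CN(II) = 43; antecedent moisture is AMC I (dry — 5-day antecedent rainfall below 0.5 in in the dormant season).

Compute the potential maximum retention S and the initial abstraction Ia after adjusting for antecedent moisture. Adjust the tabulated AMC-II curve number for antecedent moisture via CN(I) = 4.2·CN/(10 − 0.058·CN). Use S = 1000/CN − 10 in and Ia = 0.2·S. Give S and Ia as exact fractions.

Adjust CN=43 to AMC I: 4.2·43/(10 − 0.058·43) → (903/5) ÷ (3753/500) = 30100/1251 ≈ 24.061
S = 1000/(30100/1251) − 10 = 9500/301 in ≈ 31.561 in
Ia = 0.2S: 0.2·31.561 = 6.312 in (exactly 1900/301)

S = 9500/301 in ≈ 31.561 in; Ia = 1900/301 in ≈ 6.312 in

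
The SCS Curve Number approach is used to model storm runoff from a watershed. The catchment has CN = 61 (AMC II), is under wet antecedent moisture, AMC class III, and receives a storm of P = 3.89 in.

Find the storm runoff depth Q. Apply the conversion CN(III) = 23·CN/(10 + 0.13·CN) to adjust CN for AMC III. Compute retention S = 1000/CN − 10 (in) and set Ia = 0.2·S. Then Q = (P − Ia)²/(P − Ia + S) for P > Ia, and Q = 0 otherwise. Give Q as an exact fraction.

Q = 218805966289/120344710100 in ≈ 1.818 in

Adjust CN=61 to AMC III: 23·61/(10 + 0.13·61) → 1403 ÷ (1793/100) = 140300/1793 ≈ 78.249
S = 1000/(140300/1793) − 10 = 3900/1403 in ≈ 2.780 in
Ia = 0.2·(3900/1403) = 780/1403 in ≈ 0.556 in
P − Ia = 3.890 − 0.556 = 467767/140300 ≈ 3.334 in (> 0, runoff occurs)
Q = (467767/140300)²/((467767/140300) + 3900/1403) = (218805966289/19684090000)/(857767/140300) = 218805966289/120344710100 in ≈ 1.818 in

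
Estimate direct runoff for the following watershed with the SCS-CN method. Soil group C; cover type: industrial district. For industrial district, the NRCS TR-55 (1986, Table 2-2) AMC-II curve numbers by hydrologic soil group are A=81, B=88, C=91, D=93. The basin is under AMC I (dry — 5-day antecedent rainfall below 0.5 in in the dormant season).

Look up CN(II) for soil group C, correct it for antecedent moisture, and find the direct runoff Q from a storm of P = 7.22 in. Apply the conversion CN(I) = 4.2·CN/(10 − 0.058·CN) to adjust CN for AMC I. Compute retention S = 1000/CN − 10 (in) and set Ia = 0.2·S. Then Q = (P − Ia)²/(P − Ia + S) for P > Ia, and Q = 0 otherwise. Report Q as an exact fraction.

NRCS table: industrial district, soil group C → CN(II) = 91
Dry (AMC I): CN(I) = 4.2·91/(10 − 0.058·91) = (1911/5)/(2361/500) = 63700/787 ≈ 80.940
Max retention: S = 1000/(63700/787) − 10 = 1500/637 in (≈ 2.355 in)
Ia = 0.2S: 0.2·2.355 = 0.471 in (exactly 300/637)
Since P=7.220 > Ia=0.471: effective rainfall P−Ia = 214957/31850 in
Runoff Q = (P−Ia)²/(P−Ia+S) = (6.749)²/(6.749+2.355) = 46206511849/9235130450 ≈ 5.003 in

Q = 46206511849/9235130450 in ≈ 5.003 in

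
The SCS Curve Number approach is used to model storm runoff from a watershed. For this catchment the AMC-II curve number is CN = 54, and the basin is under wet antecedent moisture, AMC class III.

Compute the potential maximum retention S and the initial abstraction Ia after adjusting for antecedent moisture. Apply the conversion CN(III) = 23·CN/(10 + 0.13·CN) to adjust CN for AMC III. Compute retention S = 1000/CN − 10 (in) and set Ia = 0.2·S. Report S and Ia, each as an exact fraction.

CN(III) from CN(II)=54: (23·54)/(10 + 0.13·54) = 2700/37 ≈ 72.973
S = 1000/(2700/37) − 10 = 100/27 in ≈ 3.704 in
Initial abstraction Ia = S/5 = (100/27)/5 = 20/27 ≈ 0.741 in

S = 100/27 in ≈ 3.704 in; Ia = 20/27 in ≈ 0.741 in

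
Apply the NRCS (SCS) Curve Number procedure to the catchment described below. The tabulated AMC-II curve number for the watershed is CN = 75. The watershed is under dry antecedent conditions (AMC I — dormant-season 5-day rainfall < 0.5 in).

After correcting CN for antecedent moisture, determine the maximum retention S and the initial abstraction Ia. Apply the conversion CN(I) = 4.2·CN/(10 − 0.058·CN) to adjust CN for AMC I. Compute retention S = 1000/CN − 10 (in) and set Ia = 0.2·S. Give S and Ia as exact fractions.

Dry (AMC I): CN(I) = 4.2·75/(10 − 0.058·75) = 315/(113/20) = 6300/113 ≈ 55.752
S = 1000/(6300/113) − 10 = 500/63 in ≈ 7.937 in
Initial abstraction Ia = S/5 = (500/63)/5 = 100/63 ≈ 1.587 in

S = 500/63 in ≈ 7.937 in; Ia = 100/63 in ≈ 1.587 in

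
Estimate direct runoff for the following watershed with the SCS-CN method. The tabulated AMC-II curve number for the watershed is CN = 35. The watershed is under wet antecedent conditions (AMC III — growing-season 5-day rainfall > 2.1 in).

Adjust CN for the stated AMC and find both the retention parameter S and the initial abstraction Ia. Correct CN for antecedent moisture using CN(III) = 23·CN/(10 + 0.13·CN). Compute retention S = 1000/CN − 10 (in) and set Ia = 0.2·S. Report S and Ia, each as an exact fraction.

S = 1300/161 in ≈ 8.075 in; Ia = 260/161 in ≈ 1.615 in

CN(III) from CN(II)=35: (23·35)/(10 + 0.13·35) = 16100/291 ≈ 55.326
Max retention: S = 1000/(16100/291) − 10 = 1300/161 in (≈ 8.075 in)
Ia = 0.2S: 0.2·8.075 = 1.615 in (exactly 260/161)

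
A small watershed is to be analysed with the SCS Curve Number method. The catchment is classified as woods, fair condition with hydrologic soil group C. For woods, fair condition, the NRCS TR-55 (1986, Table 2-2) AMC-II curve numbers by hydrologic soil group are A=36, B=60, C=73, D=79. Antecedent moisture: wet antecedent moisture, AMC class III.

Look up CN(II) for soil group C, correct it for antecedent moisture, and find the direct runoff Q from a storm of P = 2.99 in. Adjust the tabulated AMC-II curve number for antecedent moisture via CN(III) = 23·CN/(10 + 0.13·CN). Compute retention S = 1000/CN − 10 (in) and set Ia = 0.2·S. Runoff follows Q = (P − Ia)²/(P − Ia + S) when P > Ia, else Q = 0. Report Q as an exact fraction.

NRCS table: woods, fair condition, soil group C → CN(II) = 73
Adjust CN=73 to AMC III: 23·73/(10 + 0.13·73) → 1679 ÷ (1949/100) = 167900/1949 ≈ 86.147
S = 1000/(167900/1949) − 10 = 2700/1679 in ≈ 1.608 in
Initial abstraction Ia = S/5 = (2700/1679)/5 = 540/1679 ≈ 0.322 in
P − Ia = 2.990 − 0.322 = 448021/167900 ≈ 2.668 in (> 0, runoff occurs)
Q: (448021/167900)² ÷ (718021/167900) = 200722816441/120555725900 in (≈ 1.665 in)

Q = 200722816441/120555725900 in ≈ 1.665 in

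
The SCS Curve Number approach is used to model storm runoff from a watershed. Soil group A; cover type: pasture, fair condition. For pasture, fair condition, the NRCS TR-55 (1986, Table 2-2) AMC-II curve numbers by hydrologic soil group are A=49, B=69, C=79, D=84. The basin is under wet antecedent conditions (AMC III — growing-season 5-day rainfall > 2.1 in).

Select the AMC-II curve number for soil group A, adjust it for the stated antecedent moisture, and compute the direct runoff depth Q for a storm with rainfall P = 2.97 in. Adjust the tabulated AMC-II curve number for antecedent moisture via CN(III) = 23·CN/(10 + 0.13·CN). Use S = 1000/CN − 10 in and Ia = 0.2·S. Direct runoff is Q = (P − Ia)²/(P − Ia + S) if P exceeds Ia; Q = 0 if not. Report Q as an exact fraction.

NRCS table: pasture, fair condition, soil group A → CN(II) = 49
Wet (AMC III): CN(III) = 23·49/(10 + 0.13·49) = 1127/(1637/100) = 112700/1637 ≈ 68.845
S = 1000/(112700/1637) − 10 = 5100/1127 in ≈ 4.525 in
Ia = 0.2S: 0.2·4.525 = 0.905 in (exactly 1020/1127)
Since P=2.970 > Ia=0.905: effective rainfall P−Ia = 232719/112700 in
Runoff Q = (P−Ia)²/(P−Ia+S) = (2.065)²/(2.065+4.525) = 18052710987/27901477100 ≈ 0.647 in

Q = 18052710987/27901477100 in ≈ 0.647 in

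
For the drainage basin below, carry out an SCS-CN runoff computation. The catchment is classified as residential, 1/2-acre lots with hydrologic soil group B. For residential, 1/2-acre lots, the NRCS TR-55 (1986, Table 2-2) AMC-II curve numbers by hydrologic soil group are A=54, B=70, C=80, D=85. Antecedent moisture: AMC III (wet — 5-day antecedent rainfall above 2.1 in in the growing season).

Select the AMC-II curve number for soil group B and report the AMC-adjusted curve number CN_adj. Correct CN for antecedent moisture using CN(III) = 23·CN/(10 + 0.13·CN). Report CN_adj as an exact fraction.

CN_adj = 16100/191 ≈ 84.293

NRCS table: residential, 1/2-acre lots, soil group B → CN(II) = 70
Adjust CN=70 to AMC III: 23·70/(10 + 0.13·70) → 1610 ÷ (191/10) = 16100/191 ≈ 84.293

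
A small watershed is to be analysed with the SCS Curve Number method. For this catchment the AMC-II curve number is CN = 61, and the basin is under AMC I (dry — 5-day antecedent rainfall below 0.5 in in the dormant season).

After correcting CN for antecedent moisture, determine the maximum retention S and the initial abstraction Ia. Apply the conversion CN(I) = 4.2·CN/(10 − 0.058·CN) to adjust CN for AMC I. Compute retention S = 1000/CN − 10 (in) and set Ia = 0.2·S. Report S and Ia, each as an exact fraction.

Dry (AMC I): CN(I) = 4.2·61/(10 − 0.058·61) = (1281/5)/(3231/500) = 42700/1077 ≈ 39.647
S = 1000/(42700/1077) − 10 = 6500/427 in ≈ 15.222 in
Ia = 0.2·(6500/427) = 1300/427 in ≈ 3.044 in

S = 6500/427 in ≈ 15.222 in; Ia = 1300/427 in ≈ 3.044 in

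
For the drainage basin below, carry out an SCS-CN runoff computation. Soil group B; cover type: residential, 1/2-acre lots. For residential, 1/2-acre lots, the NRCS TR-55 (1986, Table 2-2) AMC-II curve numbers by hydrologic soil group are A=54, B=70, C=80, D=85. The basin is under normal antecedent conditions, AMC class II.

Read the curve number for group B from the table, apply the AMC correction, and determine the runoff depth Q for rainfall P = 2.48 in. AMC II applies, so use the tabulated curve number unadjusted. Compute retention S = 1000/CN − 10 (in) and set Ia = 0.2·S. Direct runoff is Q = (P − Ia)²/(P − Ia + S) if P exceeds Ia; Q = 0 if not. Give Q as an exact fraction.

NRCS table: residential, 1/2-acre lots, soil group B → CN(II) = 70
AMC II — tabulated CN = 70 applies directly.
Max retention: S = 1000/70 − 10 = 30/7 in (≈ 4.286 in)
Ia = 0.2S: 0.2·4.286 = 0.857 in (exactly 6/7)
Excess rainfall: 2.480 − 0.857 = 1.623 in; P > Ia so Q > 0
Q: (284/175)² ÷ (1034/175) = 40328/90475 in (≈ 0.446 in)

Q = 40328/90475 in ≈ 0.446 in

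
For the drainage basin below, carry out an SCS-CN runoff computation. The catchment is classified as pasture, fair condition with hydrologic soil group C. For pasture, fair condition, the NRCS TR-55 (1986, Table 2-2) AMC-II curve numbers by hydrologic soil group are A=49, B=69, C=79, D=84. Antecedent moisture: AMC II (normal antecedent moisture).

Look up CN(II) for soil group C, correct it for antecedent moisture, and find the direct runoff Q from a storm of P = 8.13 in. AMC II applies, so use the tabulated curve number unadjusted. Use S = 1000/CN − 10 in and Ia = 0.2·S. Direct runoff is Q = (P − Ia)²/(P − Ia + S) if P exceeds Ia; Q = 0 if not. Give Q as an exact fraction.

NRCS table: pasture, fair condition, soil group C → CN(II) = 79
Average conditions: CN = 79 (no AMC adjustment).
S = 1000/79 − 10 = 210/79 in ≈ 2.658 in
Ia = 0.2·(210/79) = 42/79 in ≈ 0.532 in
P − Ia = 8.130 − 0.532 = 60027/7900 ≈ 7.598 in (> 0, runoff occurs)
Runoff Q = (P−Ia)²/(P−Ia+S) = (7.598)²/(7.598+2.658) = 400360081/71123700 ≈ 5.629 in

Q = 400360081/71123700 in ≈ 5.629 in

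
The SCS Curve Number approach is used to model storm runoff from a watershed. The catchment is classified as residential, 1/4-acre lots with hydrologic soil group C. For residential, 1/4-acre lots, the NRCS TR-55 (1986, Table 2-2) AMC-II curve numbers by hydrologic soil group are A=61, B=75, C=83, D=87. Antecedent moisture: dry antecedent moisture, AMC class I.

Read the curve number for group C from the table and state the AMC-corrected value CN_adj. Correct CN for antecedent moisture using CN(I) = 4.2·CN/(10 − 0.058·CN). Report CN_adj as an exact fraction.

CN_adj = 174300/2593 ≈ 67.219

NRCS table: residential, 1/4-acre lots, soil group C → CN(II) = 83
Dry (AMC I): CN(I) = 4.2·83/(10 − 0.058·83) = (1743/5)/(2593/500) = 174300/2593 ≈ 67.219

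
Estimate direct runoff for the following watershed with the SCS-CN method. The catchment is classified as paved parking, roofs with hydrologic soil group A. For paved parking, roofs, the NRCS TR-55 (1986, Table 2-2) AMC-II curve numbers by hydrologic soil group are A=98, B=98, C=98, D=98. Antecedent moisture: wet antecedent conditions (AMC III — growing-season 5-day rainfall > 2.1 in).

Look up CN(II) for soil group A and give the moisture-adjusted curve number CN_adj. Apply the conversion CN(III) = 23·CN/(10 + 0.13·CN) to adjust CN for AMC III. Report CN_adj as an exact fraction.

NRCS table: paved parking, roofs, soil group A → CN(II) = 98
Adjust CN=98 to AMC III: 23·98/(10 + 0.13·98) → 2254 ÷ (1137/50) = 112700/1137 ≈ 99.120

CN_adj = 112700/1137 ≈ 99.120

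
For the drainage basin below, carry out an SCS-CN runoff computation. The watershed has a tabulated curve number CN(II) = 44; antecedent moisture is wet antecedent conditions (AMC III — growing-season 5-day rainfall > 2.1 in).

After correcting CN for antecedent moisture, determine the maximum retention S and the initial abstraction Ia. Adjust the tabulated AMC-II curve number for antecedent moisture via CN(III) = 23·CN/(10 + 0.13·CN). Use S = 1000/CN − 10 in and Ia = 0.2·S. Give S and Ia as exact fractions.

CN(III) from CN(II)=44: (23·44)/(10 + 0.13·44) = 25300/393 ≈ 64.377
S = 1000/(25300/393) − 10 = 1400/253 in ≈ 5.534 in
Initial abstraction Ia = S/5 = (1400/253)/5 = 280/253 ≈ 1.107 in

S = 1400/253 in ≈ 5.534 in; Ia = 280/253 in ≈ 1.107 in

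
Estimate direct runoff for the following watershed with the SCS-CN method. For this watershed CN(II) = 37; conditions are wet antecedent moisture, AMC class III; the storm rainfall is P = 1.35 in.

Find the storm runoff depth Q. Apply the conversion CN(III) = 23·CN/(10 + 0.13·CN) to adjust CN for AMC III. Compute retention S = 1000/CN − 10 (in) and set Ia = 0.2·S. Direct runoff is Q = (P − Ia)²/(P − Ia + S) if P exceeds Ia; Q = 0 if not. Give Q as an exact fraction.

Adjust CN=37 to AMC III: 23·37/(10 + 0.13·37) → 851 ÷ (1481/100) = 85100/1481 ≈ 57.461
Retention S: 1000/CN − 10 with CN=57.461 → S = 6300/851 ≈ 7.403 in
Initial abstraction Ia = S/5 = (6300/851)/5 = 1260/851 ≈ 1.481 in
P = 1.350 ≤ Ia = 1.481 in: entire storm abstracted, Q = 0.

Q = 0 in ≈ 0.000 in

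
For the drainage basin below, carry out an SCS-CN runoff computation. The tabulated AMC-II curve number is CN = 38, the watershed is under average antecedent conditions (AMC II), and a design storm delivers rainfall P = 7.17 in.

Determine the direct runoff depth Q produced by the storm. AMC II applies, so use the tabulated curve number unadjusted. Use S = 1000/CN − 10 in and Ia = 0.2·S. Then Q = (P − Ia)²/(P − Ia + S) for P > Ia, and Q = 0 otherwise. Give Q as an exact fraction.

AMC II — tabulated CN = 38 applies directly.
S = 1000/38 − 10 = 310/19 in ≈ 16.316 in
Ia = 0.2S: 0.2·16.316 = 3.263 in (exactly 62/19)
Since P=7.170 > Ia=3.263: effective rainfall P−Ia = 7423/1900 in
Q = (7423/1900)²/((7423/1900) + 310/19) = (55100929/3610000)/(38423/1900) = 55100929/73003700 in ≈ 0.755 in

Q = 55100929/73003700 in ≈ 0.755 in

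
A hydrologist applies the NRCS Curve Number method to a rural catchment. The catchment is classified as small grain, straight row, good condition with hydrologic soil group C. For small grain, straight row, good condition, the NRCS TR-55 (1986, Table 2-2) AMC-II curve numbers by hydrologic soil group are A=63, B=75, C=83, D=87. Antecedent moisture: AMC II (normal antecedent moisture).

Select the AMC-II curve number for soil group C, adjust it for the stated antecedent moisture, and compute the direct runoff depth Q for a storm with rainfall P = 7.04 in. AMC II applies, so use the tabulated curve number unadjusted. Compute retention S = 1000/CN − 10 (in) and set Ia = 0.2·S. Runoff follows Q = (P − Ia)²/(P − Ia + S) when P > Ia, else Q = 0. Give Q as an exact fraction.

Q = 47320641/9341650 in ≈ 5.066 in

NRCS table: small grain, straight row, good condition, soil group C → CN(II) = 83
AMC II — tabulated CN = 83 applies directly.
Max retention: S = 1000/83 − 10 = 170/83 in (≈ 2.048 in)
Ia = 0.2S: 0.2·2.048 = 0.410 in (exactly 34/83)
Excess rainfall: 7.040 − 0.410 = 6.630 in; P > Ia so Q > 0
Q = (13758/2075)²/((13758/2075) + 170/83) = (189282564/4305625)/(18008/2075) = 47320641/9341650 in ≈ 5.066 in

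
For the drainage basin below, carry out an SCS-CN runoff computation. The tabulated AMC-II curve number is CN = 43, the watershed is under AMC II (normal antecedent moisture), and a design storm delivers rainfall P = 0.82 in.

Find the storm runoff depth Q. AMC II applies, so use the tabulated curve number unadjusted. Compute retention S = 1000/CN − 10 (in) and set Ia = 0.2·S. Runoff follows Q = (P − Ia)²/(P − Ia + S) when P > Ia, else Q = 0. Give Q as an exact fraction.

Q = 0 in ≈ 0.000 in

Average conditions: CN = 43 (no AMC adjustment).
S = 1000/43 − 10 = 570/43 in ≈ 13.256 in
Ia = 0.2·(570/43) = 114/43 in ≈ 2.651 in
P = 0.820 ≤ Ia = 2.651 in: entire storm abstracted, Q = 0.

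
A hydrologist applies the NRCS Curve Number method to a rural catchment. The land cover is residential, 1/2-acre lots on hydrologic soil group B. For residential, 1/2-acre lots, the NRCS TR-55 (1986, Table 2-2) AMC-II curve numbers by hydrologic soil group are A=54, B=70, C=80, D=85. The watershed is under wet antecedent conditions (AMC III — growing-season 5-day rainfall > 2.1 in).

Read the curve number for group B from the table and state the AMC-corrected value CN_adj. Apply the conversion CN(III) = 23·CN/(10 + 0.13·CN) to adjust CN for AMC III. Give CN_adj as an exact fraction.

NRCS table: residential, 1/2-acre lots, soil group B → CN(II) = 70
Adjust CN=70 to AMC III: 23·70/(10 + 0.13·70) → 1610 ÷ (191/10) = 16100/191 ≈ 84.293

CN_adj = 16100/191 ≈ 84.293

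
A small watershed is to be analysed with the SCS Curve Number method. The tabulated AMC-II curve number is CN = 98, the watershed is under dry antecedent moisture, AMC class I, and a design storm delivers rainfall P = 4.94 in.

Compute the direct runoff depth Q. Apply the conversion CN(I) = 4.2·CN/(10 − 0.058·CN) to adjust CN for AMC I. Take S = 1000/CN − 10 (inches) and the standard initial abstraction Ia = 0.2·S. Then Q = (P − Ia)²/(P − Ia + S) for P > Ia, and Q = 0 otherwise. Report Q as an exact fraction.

Q = 62082200569/14105686350 in ≈ 4.401 in

Adjust CN=98 to AMC I: 4.2·98/(10 − 0.058·98) → (2058/5) ÷ (1079/250) = 102900/1079 ≈ 95.366
Retention S: 1000/CN − 10 with CN=95.366 → S = 500/1029 ≈ 0.486 in
Ia = 0.2·(500/1029) = 100/1029 in ≈ 0.097 in
P − Ia = 4.940 − 0.097 = 249163/51450 ≈ 4.843 in (> 0, runoff occurs)
Q: (249163/51450)² ÷ (274163/51450) = 62082200569/14105686350 in (≈ 4.401 in)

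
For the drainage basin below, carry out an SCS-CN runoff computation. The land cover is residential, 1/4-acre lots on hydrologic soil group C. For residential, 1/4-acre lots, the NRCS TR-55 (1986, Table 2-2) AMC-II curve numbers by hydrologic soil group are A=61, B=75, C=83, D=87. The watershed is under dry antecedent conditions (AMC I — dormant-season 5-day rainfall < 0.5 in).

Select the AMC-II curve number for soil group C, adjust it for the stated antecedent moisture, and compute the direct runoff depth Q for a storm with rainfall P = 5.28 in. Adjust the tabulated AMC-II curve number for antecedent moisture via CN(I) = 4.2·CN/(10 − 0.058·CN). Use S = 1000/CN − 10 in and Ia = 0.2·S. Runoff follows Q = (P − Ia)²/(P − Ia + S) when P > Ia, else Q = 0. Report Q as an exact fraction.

NRCS table: residential, 1/4-acre lots, soil group C → CN(II) = 83
Adjust CN=83 to AMC I: 4.2·83/(10 − 0.058·83) → (1743/5) ÷ (2593/500) = 174300/2593 ≈ 67.219
Retention S: 1000/CN − 10 with CN=67.219 → S = 8500/1743 ≈ 4.877 in
Ia = 0.2S: 0.2·4.877 = 0.975 in (exactly 1700/1743)
Since P=5.280 > Ia=0.975: effective rainfall P−Ia = 187576/43575 in
Q: (187576/43575)² ÷ (400076/43575) = 8796188944/4358327925 in (≈ 2.018 in)

Q = 8796188944/4358327925 in ≈ 2.018 in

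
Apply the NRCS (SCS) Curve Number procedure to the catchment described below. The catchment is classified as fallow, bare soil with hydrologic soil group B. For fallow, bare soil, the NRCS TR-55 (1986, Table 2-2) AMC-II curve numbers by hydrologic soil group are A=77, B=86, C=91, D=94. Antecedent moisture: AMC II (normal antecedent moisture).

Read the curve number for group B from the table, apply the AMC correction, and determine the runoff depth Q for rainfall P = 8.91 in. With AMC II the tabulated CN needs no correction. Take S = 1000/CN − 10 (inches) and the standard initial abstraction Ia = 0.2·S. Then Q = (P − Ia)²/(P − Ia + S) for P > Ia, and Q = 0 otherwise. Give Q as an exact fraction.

Q = 1362569569/188825900 in ≈ 7.216 in

NRCS table: fallow, bare soil, soil group B → CN(II) = 86
CN(II) = 86; AMC II needs no correction.
S = 1000/86 − 10 = 70/43 in ≈ 1.628 in
Initial abstraction Ia = S/5 = (70/43)/5 = 14/43 ≈ 0.326 in
Since P=8.910 > Ia=0.326: effective rainfall P−Ia = 36913/4300 in
Q: (36913/4300)² ÷ (43913/4300) = 1362569569/188825900 in (≈ 7.216 in)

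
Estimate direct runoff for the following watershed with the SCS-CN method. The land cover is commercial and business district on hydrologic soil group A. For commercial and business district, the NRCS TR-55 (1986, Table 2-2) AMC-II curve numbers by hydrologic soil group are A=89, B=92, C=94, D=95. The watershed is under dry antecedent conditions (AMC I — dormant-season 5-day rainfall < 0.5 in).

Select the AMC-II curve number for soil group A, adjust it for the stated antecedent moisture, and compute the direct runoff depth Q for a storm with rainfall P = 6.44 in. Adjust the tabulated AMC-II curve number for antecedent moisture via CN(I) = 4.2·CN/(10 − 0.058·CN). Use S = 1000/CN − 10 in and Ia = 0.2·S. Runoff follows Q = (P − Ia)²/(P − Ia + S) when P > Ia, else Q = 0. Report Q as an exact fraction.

NRCS table: commercial and business district, soil group A → CN(II) = 89
Dry (AMC I): CN(I) = 4.2·89/(10 − 0.058·89) = (1869/5)/(2419/500) = 186900/2419 ≈ 77.263
Max retention: S = 1000/(186900/2419) − 10 = 5500/1869 in (≈ 2.943 in)
Ia = 0.2·(5500/1869) = 1100/1869 in ≈ 0.589 in
Excess rainfall: 6.440 − 0.589 = 5.851 in; P > Ia so Q > 0
Q = (273409/46725)²/((273409/46725) + 5500/1869) = (74752481281/2183225625)/(410909/46725) = 74752481281/19199723025 in ≈ 3.893 in

Q = 74752481281/19199723025 in ≈ 3.893 in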